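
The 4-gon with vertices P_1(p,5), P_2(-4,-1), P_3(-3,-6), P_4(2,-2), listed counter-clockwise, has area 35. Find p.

The doubled signed area Σ (x_i y_{i+1} − x_{i+1} y_i) is linear in p.
With p=0 it equals 69; the coefficient of p is 1 (from the two edges through P_1).
So 1·p + 69 = 2·35 = 70 ⇒ p = 1.

1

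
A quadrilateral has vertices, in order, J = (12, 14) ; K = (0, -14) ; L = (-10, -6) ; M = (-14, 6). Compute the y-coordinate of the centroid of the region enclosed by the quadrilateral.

32/27

Apply Gauss's area formula. First the cross-terms c_i = x_i·y_{i+1} − x_{i+1}·y_i:
  -168, -140, -144, -268  ⇒  2A = -720, A = -360.
Then Σ (y_i + y_{i+1})·c_i = -2560, so ȳ = -2560 / (6·(-360)) = 32/27.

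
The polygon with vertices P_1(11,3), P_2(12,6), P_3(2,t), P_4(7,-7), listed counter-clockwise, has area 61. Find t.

4

The doubled signed area Σ (x_i y_{i+1} − x_{i+1} y_i) is linear in t.
With t=0 it equals 102; the coefficient of t is 5 (from the two edges through P_3).
So 5·t + 102 = 2·61 = 122 ⇒ t = 4.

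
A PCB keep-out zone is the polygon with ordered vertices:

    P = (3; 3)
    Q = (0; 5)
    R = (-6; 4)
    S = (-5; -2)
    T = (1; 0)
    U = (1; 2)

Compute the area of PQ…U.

39

Apply the shoelace formula: 2A = Σ (x_i·y_{i+1} − x_{i+1}·y_i), indices taken mod 6.
P→Q: (3)(5) − (0)(3) = 15
Q→R: (0)(4) − (-6)(5) = 30
R→S: (-6)(-2) − (-5)(4) = 32
S→T: (-5)(0) − (1)(-2) = 2
T→U: (1)(2) − (1)(0) = 2
U→P: (1)(3) − (3)(2) = -3
Σ = 78
Area = |Σ|/2 = 39.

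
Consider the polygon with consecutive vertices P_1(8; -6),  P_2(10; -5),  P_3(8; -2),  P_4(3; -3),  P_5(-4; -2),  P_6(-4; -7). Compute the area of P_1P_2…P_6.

52

Apply the shoelace formula: 2A = Σ (x_i·y_{i+1} − x_{i+1}·y_i), indices taken mod 6.
P_1→P_2: (8)(-5) − (10)(-6) = 20
P_2→P_3: (10)(-2) − (8)(-5) = 20
P_3→P_4: (8)(-3) − (3)(-2) = -18
P_4→P_5: (3)(-2) − (-4)(-3) = -18
P_5→P_6: (-4)(-7) − (-4)(-2) = 20
P_6→P_1: (-4)(-6) − (8)(-7) = 80
Σ = 104
Area = |Σ|/2 = 52.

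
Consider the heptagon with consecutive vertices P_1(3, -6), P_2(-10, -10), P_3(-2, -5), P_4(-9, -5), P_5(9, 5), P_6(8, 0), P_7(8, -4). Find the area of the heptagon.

Apply the surveyor's formula: 2A = Σ (x_i·y_{i+1} − x_{i+1}·y_i), indices taken mod 7.
Σ = (-90) + (30) + (-35) + (0) + (-40) + (-32) + (-36) = -203
Area = |Σ|/2 = 101.5.

101.5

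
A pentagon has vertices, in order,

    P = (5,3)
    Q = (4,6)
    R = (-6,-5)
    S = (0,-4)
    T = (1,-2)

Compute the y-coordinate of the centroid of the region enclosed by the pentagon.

-49/225

Apply the shoelace (surveyor's) formula. First the cross-terms c_i = x_i·y_{i+1} − x_{i+1}·y_i:
  18, 16, 24, 4, 13  ⇒  2A = 75, A = 37.5.
Then Σ (y_i + y_{i+1})·c_i = -49, so ȳ = -49 / (6·37.5) = -49/225.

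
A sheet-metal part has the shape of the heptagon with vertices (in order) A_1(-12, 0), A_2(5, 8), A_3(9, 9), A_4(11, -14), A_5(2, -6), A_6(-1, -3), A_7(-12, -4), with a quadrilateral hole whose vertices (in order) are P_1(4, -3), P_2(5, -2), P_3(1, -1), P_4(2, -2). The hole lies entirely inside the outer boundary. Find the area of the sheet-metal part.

236

Outer boundary:
A_1→A_2: (-12)(8) − (5)(0) = -96
A_2→A_3: (5)(9) − (9)(8) = -27
A_3→A_4: (9)(-14) − (11)(9) = -225
A_4→A_5: (11)(-6) − (2)(-14) = -38
A_5→A_6: (2)(-3) − (-1)(-6) = -12
A_6→A_7: (-1)(-4) − (-12)(-3) = -32
A_7→A_1: (-12)(0) − (-12)(-4) = -48
Σ = -478
Area = |Σ|/2 = 239.
Hole:
Σ = (7) + (-3) + (0) + (2) = 6
Area = |Σ|/2 = 3.
Net area = 239 − 3 = 236.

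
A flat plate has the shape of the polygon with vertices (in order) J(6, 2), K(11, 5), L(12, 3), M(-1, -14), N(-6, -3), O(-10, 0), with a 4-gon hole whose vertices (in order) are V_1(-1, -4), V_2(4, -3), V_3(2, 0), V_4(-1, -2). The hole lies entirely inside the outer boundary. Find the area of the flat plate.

146

Outer boundary:
Σ = (8) + (-27) + (-165) + (-81) + (-30) + (-20) = -315
Area = |Σ|/2 = 157.5.
Hole:
Apply the shoelace formula: 2A = Σ (x_i·y_{i+1} − x_{i+1}·y_i), indices taken mod 4.
Cross-terms: 19, 6, -4, 2  ⇒  Σ = 23
Area = |Σ|/2 = 11.5.
Net area = 157.5 − 11.5 = 146.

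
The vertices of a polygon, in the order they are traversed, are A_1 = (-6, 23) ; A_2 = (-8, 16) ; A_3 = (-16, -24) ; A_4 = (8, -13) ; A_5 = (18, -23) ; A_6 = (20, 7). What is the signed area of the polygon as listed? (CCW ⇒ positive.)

1037

Apply the shoelace formula: 2A = Σ (x_i·y_{i+1} − x_{i+1}·y_i), indices taken mod 6.
Σ = (88) + (448) + (400) + (50) + (586) + (502) = 2074
Signed area = Σ/2 = 1037 (positive ⇒ counter-clockwise traversal).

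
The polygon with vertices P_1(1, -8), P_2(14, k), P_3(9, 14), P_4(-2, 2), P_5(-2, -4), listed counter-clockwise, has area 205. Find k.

-3

The doubled signed area Σ (x_i y_{i+1} − x_{i+1} y_i) is linear in k.
With k=0 it equals 386; the coefficient of k is -8 (from the two edges through P_2).
So -8·k + 386 = 2·205 = 410 ⇒ k = -3.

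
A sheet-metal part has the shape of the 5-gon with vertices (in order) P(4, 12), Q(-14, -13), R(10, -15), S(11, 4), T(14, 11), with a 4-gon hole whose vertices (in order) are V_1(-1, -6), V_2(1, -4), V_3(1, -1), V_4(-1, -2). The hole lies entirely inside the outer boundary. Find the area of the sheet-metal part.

Outer boundary:
Cross-terms: 116, 340, 205, 65, 124  ⇒  Σ = 850
Area = |Σ|/2 = 425.
Hole:
Σ = (10) + (3) + (-3) + (4) = 14
Area = |Σ|/2 = 7.
Net area = 425 − 7 = 418.

418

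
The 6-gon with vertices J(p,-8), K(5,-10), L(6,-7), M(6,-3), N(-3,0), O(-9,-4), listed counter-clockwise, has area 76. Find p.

2

The doubled signed area Σ (x_i y_{i+1} − x_{i+1} y_i) is linear in p.
With p=0 it equals 164; the coefficient of p is -6 (from the two edges through J).
So -6·p + 164 = 2·76 = 152 ⇒ p = 2.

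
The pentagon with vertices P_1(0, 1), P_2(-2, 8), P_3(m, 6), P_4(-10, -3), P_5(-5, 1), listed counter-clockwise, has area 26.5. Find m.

The doubled signed area Σ (x_i y_{i+1} − x_{i+1} y_i) is linear in m.
With m=0 it equals 20; the coefficient of m is -11 (from the two edges through P_3).
So -11·m + 20 = 2·26.5 = 53 ⇒ m = -3.

-3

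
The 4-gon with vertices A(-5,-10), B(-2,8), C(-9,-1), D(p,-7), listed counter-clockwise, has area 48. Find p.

Write out the shoelace sum; only the two edges meeting at D involve p:
2·Area = [((-9)·(-7) − p·(-1)) + (p·(-10) − (-5)·(-7))] + 14
       = -9·p + 42 = 96
⇒ p = -6.

-6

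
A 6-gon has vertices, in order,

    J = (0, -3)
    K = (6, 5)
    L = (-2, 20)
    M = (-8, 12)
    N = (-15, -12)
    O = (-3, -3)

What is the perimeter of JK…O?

80

|JK| = √((6)² + (8)²) = √100 = 10
|KL| = √((-8)² + (15)²) = √289 = 17
|LM| = √((-6)² + (-8)²) = √100 = 10
|MN| = √((-7)² + (-24)²) = √625 = 25
|NO| = √((12)² + (9)²) = √225 = 15
|OJ| = √((3)² + (0)²) = √9 = 3
Perimeter = 10 + 17 + 10 + 25 + 15 + 3 = 80.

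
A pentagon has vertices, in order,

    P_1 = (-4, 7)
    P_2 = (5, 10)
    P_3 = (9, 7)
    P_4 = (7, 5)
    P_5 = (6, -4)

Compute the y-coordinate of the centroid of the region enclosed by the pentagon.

373/83

Apply the shoelace formula. First the cross-terms c_i = x_i·y_{i+1} − x_{i+1}·y_i:
  -75, -55, -4, -58, 26  ⇒  2A = -166, A = -83.
Then Σ (y_i + y_{i+1})·c_i = -2238, so ȳ = -2238 / (6·(-83)) = 373/83.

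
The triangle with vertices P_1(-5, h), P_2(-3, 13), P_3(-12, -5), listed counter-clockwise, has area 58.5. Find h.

-4

Write out the shoelace sum; only the two edges meeting at P_1 involve h:
2·Area = [((-12)·h − (-5)·(-5)) + ((-5)·13 − (-3)·h)] + 171
       = -9·h + 81 = 117
⇒ h = -4.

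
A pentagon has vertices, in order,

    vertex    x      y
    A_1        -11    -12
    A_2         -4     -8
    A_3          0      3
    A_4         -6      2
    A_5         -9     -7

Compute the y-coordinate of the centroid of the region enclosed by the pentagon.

-513/137

Apply the shoelace formula. First the cross-terms c_i = x_i·y_{i+1} − x_{i+1}·y_i:
  40, -12, 18, 60, 31  ⇒  2A = 137, A = 68.5.
Then Σ (y_i + y_{i+1})·c_i = -1539, so ȳ = -1539 / (6·68.5) = -513/137.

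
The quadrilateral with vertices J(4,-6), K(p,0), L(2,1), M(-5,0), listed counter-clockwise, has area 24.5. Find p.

The doubled signed area Σ (x_i y_{i+1} − x_{i+1} y_i) is linear in p.
With p=0 it equals 35; the coefficient of p is 7 (from the two edges through K).
So 7·p + 35 = 2·24.5 = 49 ⇒ p = 2.

2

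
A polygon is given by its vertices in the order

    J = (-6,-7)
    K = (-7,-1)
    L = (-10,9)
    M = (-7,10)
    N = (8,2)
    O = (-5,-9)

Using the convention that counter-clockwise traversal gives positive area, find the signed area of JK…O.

-164

Apply the surveyor's formula: 2A = Σ (x_i·y_{i+1} − x_{i+1}·y_i), indices taken mod 6.
Σ = (-43) + (-73) + (-37) + (-94) + (-62) + (-19) = -328
Signed area = Σ/2 = -164 (negative ⇒ clockwise traversal).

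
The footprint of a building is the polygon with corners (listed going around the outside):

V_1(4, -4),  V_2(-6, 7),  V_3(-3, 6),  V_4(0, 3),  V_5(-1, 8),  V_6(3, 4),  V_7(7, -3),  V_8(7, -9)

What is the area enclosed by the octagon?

58

Apply the shoelace formula: 2A = Σ (x_i·y_{i+1} − x_{i+1}·y_i), indices taken mod 8.
Σ = (4) + (-15) + (-9) + (3) + (-28) + (-37) + (-42) + (8) = -116
Area = |Σ|/2 = 58.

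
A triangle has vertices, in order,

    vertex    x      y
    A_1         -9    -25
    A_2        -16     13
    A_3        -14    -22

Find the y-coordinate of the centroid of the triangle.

Apply Gauss's area formula. First the cross-terms c_i = x_i·y_{i+1} − x_{i+1}·y_i:
  -517, 534, 152  ⇒  2A = 169, A = 84.5.
Then Σ (y_i + y_{i+1})·c_i = -5746, so ȳ = -5746 / (6·84.5) = -34/3.

-34/3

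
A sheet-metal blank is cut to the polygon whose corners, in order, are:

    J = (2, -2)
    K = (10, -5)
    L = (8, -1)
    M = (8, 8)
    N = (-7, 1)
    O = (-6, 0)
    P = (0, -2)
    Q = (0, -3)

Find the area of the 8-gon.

Apply the shoelace formula: 2A = Σ (x_i·y_{i+1} − x_{i+1}·y_i), indices taken mod 8.
Cross-terms: 10, 30, 72, 64, 6, 12, 0, 6  ⇒  Σ = 200
Area = |Σ|/2 = 100.

100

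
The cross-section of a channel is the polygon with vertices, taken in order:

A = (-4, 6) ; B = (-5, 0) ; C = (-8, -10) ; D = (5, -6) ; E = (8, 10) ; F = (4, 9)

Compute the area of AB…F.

Apply Gauss's area formula: 2A = Σ (x_i·y_{i+1} − x_{i+1}·y_i), indices taken mod 6.
Σ = (30) + (50) + (98) + (98) + (32) + (60) = 368
Area = |Σ|/2 = 184.

184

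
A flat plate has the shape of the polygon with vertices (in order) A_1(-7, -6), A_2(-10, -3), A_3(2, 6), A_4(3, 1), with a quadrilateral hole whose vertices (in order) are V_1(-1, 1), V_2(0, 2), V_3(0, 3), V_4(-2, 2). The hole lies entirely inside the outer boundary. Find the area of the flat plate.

58

Outer boundary:
Apply Gauss's area formula: 2A = Σ (x_i·y_{i+1} − x_{i+1}·y_i), indices taken mod 4.
Σ = (-39) + (-54) + (-16) + (-11) = -120
Area = |Σ|/2 = 60.
Hole:
Apply the shoelace formula: 2A = Σ (x_i·y_{i+1} − x_{i+1}·y_i), indices taken mod 4.
Σ = (-2) + (0) + (6) + (0) = 4
Area = |Σ|/2 = 2.
Net area = 60 − 2 = 58.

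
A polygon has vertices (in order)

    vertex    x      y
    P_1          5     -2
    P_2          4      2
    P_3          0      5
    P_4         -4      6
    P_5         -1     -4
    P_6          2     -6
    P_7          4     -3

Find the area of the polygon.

59.5

Apply the shoelace formula: 2A = Σ (x_i·y_{i+1} − x_{i+1}·y_i), indices taken mod 7.
Cross-terms: 18, 20, 20, 22, 14, 18, 7  ⇒  Σ = 119
Area = |Σ|/2 = 59.5.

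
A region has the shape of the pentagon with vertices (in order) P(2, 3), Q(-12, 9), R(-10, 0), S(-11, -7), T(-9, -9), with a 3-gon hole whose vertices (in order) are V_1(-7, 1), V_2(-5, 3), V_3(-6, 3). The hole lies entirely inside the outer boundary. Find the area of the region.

119.5

Outer boundary:
Apply Gauss's area formula: 2A = Σ (x_i·y_{i+1} − x_{i+1}·y_i), indices taken mod 5.
Cross-terms: 54, 90, 70, 36, -9  ⇒  Σ = 241
Area = |Σ|/2 = 120.5.
Hole:
V_1→V_2: (-7)(3) − (-5)(1) = -16
V_2→V_3: (-5)(3) − (-6)(3) = 3
V_3→V_1: (-6)(1) − (-7)(3) = 15
Σ = 2
Area = |Σ|/2 = 1.
Net area = 120.5 − 1 = 119.5.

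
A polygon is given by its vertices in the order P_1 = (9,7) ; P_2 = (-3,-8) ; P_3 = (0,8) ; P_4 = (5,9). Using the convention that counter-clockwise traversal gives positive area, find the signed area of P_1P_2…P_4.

P_1→P_2: (9)(-8) − (-3)(7) = -51
P_2→P_3: (-3)(8) − (0)(-8) = -24
P_3→P_4: (0)(9) − (5)(8) = -40
P_4→P_1: (5)(7) − (9)(9) = -46
Σ = -161
Signed area = Σ/2 = -80.5 (negative ⇒ clockwise traversal).

-80.5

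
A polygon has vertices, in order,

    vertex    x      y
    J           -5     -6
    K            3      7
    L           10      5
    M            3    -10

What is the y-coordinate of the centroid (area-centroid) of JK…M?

Apply the shoelace (surveyor's) formula. First the cross-terms c_i = x_i·y_{i+1} − x_{i+1}·y_i:
  -17, -55, -115, -68  ⇒  2A = -255, A = -127.5.
Then Σ (y_i + y_{i+1})·c_i = 986, so ȳ = 986 / (6·(-127.5)) = -58/45.

-58/45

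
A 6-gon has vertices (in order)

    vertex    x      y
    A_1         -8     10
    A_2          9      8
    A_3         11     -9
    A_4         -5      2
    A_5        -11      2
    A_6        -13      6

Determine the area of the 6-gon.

Σ = (-154) + (-169) + (-23) + (12) + (-40) + (-82) = -456
Area = |Σ|/2 = 228.

228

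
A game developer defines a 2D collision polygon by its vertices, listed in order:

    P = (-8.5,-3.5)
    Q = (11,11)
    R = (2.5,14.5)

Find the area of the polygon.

95.75

Apply the surveyor's formula: 2A = Σ (x_i·y_{i+1} − x_{i+1}·y_i), indices taken mod 3.
Σ = (-55) + (132) + (114.5) = 191.5
Area = |Σ|/2 = 95.75.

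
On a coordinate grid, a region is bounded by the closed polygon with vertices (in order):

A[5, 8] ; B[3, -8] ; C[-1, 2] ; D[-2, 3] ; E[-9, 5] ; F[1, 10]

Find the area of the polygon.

A→B: (5)(-8) − (3)(8) = -64
B→C: (3)(2) − (-1)(-8) = -2
C→D: (-1)(3) − (-2)(2) = 1
D→E: (-2)(5) − (-9)(3) = 17
E→F: (-9)(10) − (1)(5) = -95
F→A: (1)(8) − (5)(10) = -42
Σ = -185
Area = |Σ|/2 = 92.5.

92.5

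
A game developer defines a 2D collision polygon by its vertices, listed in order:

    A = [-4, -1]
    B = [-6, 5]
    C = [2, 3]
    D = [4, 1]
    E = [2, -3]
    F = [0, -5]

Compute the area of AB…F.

54

Cross-terms: -26, -28, -10, -14, -10, -20  ⇒  Σ = -108
Area = |Σ|/2 = 54.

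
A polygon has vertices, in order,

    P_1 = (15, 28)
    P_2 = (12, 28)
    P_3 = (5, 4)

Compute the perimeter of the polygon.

54

|P_1P_2| = √((-3)² + (0)²) = √9 = 3
|P_2P_3| = √((-7)² + (-24)²) = √625 = 25
|P_3P_1| = √((10)² + (24)²) = √676 = 26
Perimeter = 3 + 25 + 26 = 54.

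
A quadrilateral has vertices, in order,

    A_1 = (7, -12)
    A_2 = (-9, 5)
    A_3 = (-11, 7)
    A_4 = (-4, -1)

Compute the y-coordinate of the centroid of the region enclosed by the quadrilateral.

-22/13

Apply Gauss's area formula. First the cross-terms c_i = x_i·y_{i+1} − x_{i+1}·y_i:
  -73, -8, 39, 55  ⇒  2A = 13, A = 6.5.
Then Σ (y_i + y_{i+1})·c_i = -66, so ȳ = -66 / (6·6.5) = -22/13.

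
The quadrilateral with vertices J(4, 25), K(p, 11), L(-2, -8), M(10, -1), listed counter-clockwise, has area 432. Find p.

Write out the shoelace sum; only the two edges meeting at K involve p:
2·Area = [(4·11 − p·25) + (p·(-8) − (-2)·11)] + 336
       = -33·p + 402 = 864
⇒ p = -14.

-14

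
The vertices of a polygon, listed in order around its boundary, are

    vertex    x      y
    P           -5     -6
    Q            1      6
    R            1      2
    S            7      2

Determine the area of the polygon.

Σ = (-24) + (-4) + (-12) + (-32) = -72
Area = |Σ|/2 = 36.

36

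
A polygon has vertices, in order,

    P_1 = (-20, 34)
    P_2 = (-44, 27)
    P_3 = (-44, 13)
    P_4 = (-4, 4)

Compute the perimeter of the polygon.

|P_1P_2| = √((-24)² + (-7)²) = √625 = 25
|P_2P_3| = √((0)² + (-14)²) = √196 = 14
|P_3P_4| = √((40)² + (-9)²) = √1681 = 41
|P_4P_1| = √((-16)² + (30)²) = √1156 = 34
Perimeter = 25 + 14 + 41 + 34 = 114.

114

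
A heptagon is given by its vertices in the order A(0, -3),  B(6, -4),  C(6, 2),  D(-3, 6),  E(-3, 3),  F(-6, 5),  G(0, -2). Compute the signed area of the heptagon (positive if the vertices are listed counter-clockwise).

A→B: (0)(-4) − (6)(-3) = 18
B→C: (6)(2) − (6)(-4) = 36
C→D: (6)(6) − (-3)(2) = 42
D→E: (-3)(3) − (-3)(6) = 9
E→F: (-3)(5) − (-6)(3) = 3
F→G: (-6)(-2) − (0)(5) = 12
G→A: (0)(-3) − (0)(-2) = 0
Σ = 120
Signed area = Σ/2 = 60 (positive ⇒ counter-clockwise traversal).

60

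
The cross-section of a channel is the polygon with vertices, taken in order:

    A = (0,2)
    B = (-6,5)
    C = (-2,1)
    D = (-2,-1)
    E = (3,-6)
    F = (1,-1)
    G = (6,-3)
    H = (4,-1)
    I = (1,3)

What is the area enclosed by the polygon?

31

Apply the shoelace (surveyor's) formula: 2A = Σ (x_i·y_{i+1} − x_{i+1}·y_i), indices taken mod 9.
Cross-terms: 12, 4, 4, 15, 3, 3, 6, 13, 2  ⇒  Σ = 62
Area = |Σ|/2 = 31.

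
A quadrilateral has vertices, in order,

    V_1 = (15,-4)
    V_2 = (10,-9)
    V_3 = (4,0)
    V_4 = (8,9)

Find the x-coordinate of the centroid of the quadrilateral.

176/19

Apply Gauss's area formula. First the cross-terms c_i = x_i·y_{i+1} − x_{i+1}·y_i:
  -95, 36, 36, -167  ⇒  2A = -190, A = -95.
Then Σ (x_i + x_{i+1})·c_i = -5280, so x̄ = -5280 / (6·(-95)) = 176/19.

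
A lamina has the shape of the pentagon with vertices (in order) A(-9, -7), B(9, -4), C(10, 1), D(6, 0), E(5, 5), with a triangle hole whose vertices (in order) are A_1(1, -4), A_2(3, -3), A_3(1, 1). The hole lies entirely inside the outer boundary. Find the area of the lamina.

86

Outer boundary:
Apply Gauss's area formula: 2A = Σ (x_i·y_{i+1} − x_{i+1}·y_i), indices taken mod 5.
Σ = (99) + (49) + (-6) + (30) + (10) = 182
Area = |Σ|/2 = 91.
Hole:
Σ = (9) + (6) + (-5) = 10
Area = |Σ|/2 = 5.
Net area = 91 − 5 = 86.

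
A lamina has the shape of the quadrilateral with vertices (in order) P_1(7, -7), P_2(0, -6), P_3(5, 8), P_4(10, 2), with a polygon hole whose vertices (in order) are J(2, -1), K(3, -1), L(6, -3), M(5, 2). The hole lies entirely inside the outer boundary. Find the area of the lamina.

75

Outer boundary:
Apply the shoelace formula: 2A = Σ (x_i·y_{i+1} − x_{i+1}·y_i), indices taken mod 4.
Σ = (-42) + (30) + (-70) + (-84) = -166
Area = |Σ|/2 = 83.
Hole:
J→K: (2)(-1) − (3)(-1) = 1
K→L: (3)(-3) − (6)(-1) = -3
L→M: (6)(2) − (5)(-3) = 27
M→J: (5)(-1) − (2)(2) = -9
Σ = 16
Area = |Σ|/2 = 8.
Net area = 83 − 8 = 75.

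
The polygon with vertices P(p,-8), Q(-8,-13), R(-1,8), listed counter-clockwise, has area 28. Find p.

The doubled signed area Σ (x_i y_{i+1} − x_{i+1} y_i) is linear in p.
With p=0 it equals -133; the coefficient of p is -21 (from the two edges through P).
So -21·p + -133 = 2·28 = 56 ⇒ p = -9.

-9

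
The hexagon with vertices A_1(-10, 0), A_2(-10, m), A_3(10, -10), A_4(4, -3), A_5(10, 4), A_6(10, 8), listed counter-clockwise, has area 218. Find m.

-8

Write out the shoelace sum; only the two edges meeting at A_2 involve m:
2·Area = [((-10)·m − (-10)·0) + ((-10)·(-10) − 10·m)] + 176
       = -20·m + 276 = 436
⇒ m = -8.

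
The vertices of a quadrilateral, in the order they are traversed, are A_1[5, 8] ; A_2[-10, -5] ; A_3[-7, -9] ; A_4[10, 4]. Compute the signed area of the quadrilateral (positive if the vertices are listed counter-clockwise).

116

Σ = (55) + (55) + (62) + (60) = 232
Signed area = Σ/2 = 116 (positive ⇒ counter-clockwise traversal).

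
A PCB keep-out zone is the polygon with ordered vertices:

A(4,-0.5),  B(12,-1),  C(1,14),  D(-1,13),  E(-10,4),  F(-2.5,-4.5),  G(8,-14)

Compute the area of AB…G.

251

Σ = (2) + (169) + (27) + (126) + (55) + (71) + (52) = 502
Area = |Σ|/2 = 251.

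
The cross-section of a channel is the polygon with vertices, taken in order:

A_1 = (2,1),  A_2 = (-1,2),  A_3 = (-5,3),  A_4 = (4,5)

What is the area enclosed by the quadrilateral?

15.5

Σ = (5) + (7) + (-37) + (-6) = -31
Area = |Σ|/2 = 15.5.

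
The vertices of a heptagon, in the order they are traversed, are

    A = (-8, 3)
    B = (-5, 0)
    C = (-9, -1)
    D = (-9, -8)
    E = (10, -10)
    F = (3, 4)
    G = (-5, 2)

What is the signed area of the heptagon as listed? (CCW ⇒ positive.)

175

Σ = (15) + (5) + (63) + (170) + (70) + (26) + (1) = 350
Signed area = Σ/2 = 175 (positive ⇒ counter-clockwise traversal).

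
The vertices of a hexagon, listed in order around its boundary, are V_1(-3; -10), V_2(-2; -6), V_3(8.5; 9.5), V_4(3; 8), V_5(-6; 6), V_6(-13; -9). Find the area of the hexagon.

Apply the shoelace (surveyor's) formula: 2A = Σ (x_i·y_{i+1} − x_{i+1}·y_i), indices taken mod 6.
Cross-terms: -2, 32, 39.5, 66, 132, 103  ⇒  Σ = 370.5
Area = |Σ|/2 = 185.25.

185.25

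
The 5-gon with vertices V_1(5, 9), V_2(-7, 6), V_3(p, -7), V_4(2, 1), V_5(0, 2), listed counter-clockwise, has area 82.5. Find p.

The doubled signed area Σ (x_i y_{i+1} − x_{i+1} y_i) is linear in p.
With p=0 it equals 150; the coefficient of p is -5 (from the two edges through V_3).
So -5·p + 150 = 2·82.5 = 165 ⇒ p = -3.

-3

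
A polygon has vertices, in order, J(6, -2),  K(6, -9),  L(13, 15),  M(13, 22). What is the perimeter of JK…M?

|JK| = √((0)² + (-7)²) = √49 = 7
|KL| = √((7)² + (24)²) = √625 = 25
|LM| = √((0)² + (7)²) = √49 = 7
|MJ| = √((-7)² + (-24)²) = √625 = 25
Perimeter = 7 + 25 + 7 + 25 = 64.

64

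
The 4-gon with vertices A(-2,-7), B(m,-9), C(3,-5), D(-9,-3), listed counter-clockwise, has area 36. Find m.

Write out the shoelace sum; only the two edges meeting at B involve m:
2·Area = [((-2)·(-9) − m·(-7)) + (m·(-5) − 3·(-9))] + 3
       = 2·m + 48 = 72
⇒ m = 12.

12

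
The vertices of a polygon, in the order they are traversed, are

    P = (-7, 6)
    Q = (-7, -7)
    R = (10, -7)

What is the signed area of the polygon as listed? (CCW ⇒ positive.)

Apply Gauss's area formula: 2A = Σ (x_i·y_{i+1} − x_{i+1}·y_i), indices taken mod 3.
Σ = (91) + (119) + (11) = 221
Signed area = Σ/2 = 110.5 (positive ⇒ counter-clockwise traversal).

110.5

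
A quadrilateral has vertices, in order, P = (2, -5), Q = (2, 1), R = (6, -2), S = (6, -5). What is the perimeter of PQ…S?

18

|PQ| = √((0)² + (6)²) = √36 = 6
|QR| = √((4)² + (-3)²) = √25 = 5
|RS| = √((0)² + (-3)²) = √9 = 3
|SP| = √((-4)² + (0)²) = √16 = 4
Perimeter = 6 + 5 + 3 + 4 = 18.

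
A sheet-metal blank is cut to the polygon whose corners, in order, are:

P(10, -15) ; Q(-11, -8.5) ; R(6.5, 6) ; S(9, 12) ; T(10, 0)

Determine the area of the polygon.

Σ = (-250) + (-10.75) + (24) + (-120) + (-150) = -506.75
Area = |Σ|/2 = 253.375.

253.375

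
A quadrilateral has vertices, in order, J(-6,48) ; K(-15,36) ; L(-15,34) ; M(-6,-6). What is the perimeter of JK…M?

112

|JK| = √((-9)² + (-12)²) = √225 = 15
|KL| = √((0)² + (-2)²) = √4 = 2
|LM| = √((9)² + (-40)²) = √1681 = 41
|MJ| = √((0)² + (54)²) = √2916 = 54
Perimeter = 15 + 2 + 41 + 54 = 112.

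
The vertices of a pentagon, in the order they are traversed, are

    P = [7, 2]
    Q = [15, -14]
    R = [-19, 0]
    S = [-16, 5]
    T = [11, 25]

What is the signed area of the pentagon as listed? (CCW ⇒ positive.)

Σ = (-128) + (-266) + (-95) + (-455) + (-153) = -1097
Signed area = Σ/2 = -548.5 (negative ⇒ clockwise traversal).

-548.5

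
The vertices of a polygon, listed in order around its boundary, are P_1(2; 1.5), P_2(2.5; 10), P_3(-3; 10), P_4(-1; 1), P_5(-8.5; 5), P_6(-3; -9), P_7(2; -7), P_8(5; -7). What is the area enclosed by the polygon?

127.375

Apply the shoelace (surveyor's) formula: 2A = Σ (x_i·y_{i+1} − x_{i+1}·y_i), indices taken mod 8.
Σ = (16.25) + (55) + (7) + (3.5) + (91.5) + (39) + (21) + (21.5) = 254.75
Area = |Σ|/2 = 127.375.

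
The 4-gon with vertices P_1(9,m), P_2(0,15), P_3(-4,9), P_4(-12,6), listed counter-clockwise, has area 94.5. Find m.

3

The doubled signed area Σ (x_i y_{i+1} − x_{i+1} y_i) is linear in m.
With m=0 it equals 225; the coefficient of m is -12 (from the two edges through P_1).
So -12·m + 225 = 2·94.5 = 189 ⇒ m = 3.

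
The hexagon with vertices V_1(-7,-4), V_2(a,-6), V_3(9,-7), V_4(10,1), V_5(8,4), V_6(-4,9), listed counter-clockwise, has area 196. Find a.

The doubled signed area Σ (x_i y_{i+1} − x_{i+1} y_i) is linear in a.
With a=0 it equals 374; the coefficient of a is -3 (from the two edges through V_2).
So -3·a + 374 = 2·196 = 392 ⇒ a = -6.

-6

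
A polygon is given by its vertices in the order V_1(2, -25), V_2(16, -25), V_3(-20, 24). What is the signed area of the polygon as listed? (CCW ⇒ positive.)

343

Apply the surveyor's formula: 2A = Σ (x_i·y_{i+1} − x_{i+1}·y_i), indices taken mod 3.
Σ = (350) + (-116) + (452) = 686
Signed area = Σ/2 = 343 (positive ⇒ counter-clockwise traversal).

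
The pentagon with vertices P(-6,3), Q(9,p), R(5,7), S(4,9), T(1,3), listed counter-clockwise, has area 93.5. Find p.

Write out the shoelace sum; only the two edges meeting at Q involve p:
2·Area = [((-6)·p − 9·3) + (9·7 − 5·p)] + 41
       = -11·p + 77 = 187
⇒ p = -10.

-10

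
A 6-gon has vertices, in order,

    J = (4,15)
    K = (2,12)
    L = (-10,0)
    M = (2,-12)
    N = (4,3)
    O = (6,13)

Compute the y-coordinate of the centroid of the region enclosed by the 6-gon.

Apply Gauss's area formula. First the cross-terms c_i = x_i·y_{i+1} − x_{i+1}·y_i:
  18, 120, 120, 54, 34, 38  ⇒  2A = 384, A = 192.
Then Σ (y_i + y_{i+1})·c_i = 1608, so ȳ = 1608 / (6·192) = 67/48.

67/48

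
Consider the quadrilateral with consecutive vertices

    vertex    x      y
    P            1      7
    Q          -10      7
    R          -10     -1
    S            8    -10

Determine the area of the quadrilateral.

165.5

Apply the shoelace formula: 2A = Σ (x_i·y_{i+1} − x_{i+1}·y_i), indices taken mod 4.
Σ = (77) + (80) + (108) + (66) = 331
Area = |Σ|/2 = 165.5.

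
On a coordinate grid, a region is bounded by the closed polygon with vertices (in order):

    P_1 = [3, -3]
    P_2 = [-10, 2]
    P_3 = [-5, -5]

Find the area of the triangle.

33

Apply the shoelace (surveyor's) formula: 2A = Σ (x_i·y_{i+1} − x_{i+1}·y_i), indices taken mod 3.
Σ = (-24) + (60) + (30) = 66
Area = |Σ|/2 = 33.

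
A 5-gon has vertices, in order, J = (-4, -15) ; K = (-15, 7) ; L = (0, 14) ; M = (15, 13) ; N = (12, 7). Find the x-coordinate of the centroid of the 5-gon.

Apply Gauss's area formula. First the cross-terms c_i = x_i·y_{i+1} − x_{i+1}·y_i:
  -253, -210, -210, -51, -152  ⇒  2A = -876, A = -438.
Then Σ (x_i + x_{i+1})·c_i = 2214, so x̄ = 2214 / (6·(-438)) = -123/146.

-123/146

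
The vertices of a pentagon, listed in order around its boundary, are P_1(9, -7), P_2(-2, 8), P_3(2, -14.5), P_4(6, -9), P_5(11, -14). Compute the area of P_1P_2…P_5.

Apply Gauss's area formula: 2A = Σ (x_i·y_{i+1} − x_{i+1}·y_i), indices taken mod 5.
Σ = (58) + (13) + (69) + (15) + (49) = 204
Area = |Σ|/2 = 102.

102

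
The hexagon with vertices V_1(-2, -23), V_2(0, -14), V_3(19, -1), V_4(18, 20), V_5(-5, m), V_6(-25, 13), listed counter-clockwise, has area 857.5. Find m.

Write out the shoelace sum; only the two edges meeting at V_5 involve m:
2·Area = [(18·m − (-5)·20) + ((-5)·13 − (-25)·m)] + 1293
       = 43·m + 1328 = 1715
⇒ m = 9.

9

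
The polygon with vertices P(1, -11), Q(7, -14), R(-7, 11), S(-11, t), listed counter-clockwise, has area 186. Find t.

-11

The doubled signed area Σ (x_i y_{i+1} − x_{i+1} y_i) is linear in t.
With t=0 it equals 284; the coefficient of t is -8 (from the two edges through S).
So -8·t + 284 = 2·186 = 372 ⇒ t = -11.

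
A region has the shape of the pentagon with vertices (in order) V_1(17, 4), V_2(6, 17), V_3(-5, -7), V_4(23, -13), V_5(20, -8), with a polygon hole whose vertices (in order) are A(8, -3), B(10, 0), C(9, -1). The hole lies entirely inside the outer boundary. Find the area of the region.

412.5

Outer boundary:
Apply the shoelace formula: 2A = Σ (x_i·y_{i+1} − x_{i+1}·y_i), indices taken mod 5.
Σ = (265) + (43) + (226) + (76) + (216) = 826
Area = |Σ|/2 = 413.
Hole:
Σ = (30) + (-10) + (-19) = 1
Area = |Σ|/2 = 0.5.
Net area = 413 − 0.5 = 412.5.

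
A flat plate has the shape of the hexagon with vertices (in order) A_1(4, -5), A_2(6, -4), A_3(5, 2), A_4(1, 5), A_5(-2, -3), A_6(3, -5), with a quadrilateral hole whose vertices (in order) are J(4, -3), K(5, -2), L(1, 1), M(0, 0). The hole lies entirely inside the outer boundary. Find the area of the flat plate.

Outer boundary:
Apply the shoelace formula: 2A = Σ (x_i·y_{i+1} − x_{i+1}·y_i), indices taken mod 6.
Σ = (14) + (32) + (23) + (7) + (19) + (5) = 100
Area = |Σ|/2 = 50.
Hole:
Σ = (7) + (7) + (0) + (0) = 14
Area = |Σ|/2 = 7.
Net area = 50 − 7 = 43.

43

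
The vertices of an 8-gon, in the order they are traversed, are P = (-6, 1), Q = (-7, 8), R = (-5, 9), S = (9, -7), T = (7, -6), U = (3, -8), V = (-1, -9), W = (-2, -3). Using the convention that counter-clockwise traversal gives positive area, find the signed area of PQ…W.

-111.5

P→Q: (-6)(8) − (-7)(1) = -41
Q→R: (-7)(9) − (-5)(8) = -23
R→S: (-5)(-7) − (9)(9) = -46
S→T: (9)(-6) − (7)(-7) = -5
T→U: (7)(-8) − (3)(-6) = -38
U→V: (3)(-9) − (-1)(-8) = -35
V→W: (-1)(-3) − (-2)(-9) = -15
W→P: (-2)(1) − (-6)(-3) = -20
Σ = -223
Signed area = Σ/2 = -111.5 (negative ⇒ clockwise traversal).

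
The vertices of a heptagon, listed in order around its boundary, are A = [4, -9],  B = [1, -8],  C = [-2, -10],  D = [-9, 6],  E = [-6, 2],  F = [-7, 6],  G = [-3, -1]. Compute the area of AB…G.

49.5

Apply Gauss's area formula: 2A = Σ (x_i·y_{i+1} − x_{i+1}·y_i), indices taken mod 7.
Σ = (-23) + (-26) + (-102) + (18) + (-22) + (25) + (31) = -99
Area = |Σ|/2 = 49.5.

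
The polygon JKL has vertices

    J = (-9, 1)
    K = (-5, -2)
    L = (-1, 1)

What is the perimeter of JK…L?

|JK| = √((4)² + (-3)²) = √25 = 5
|KL| = √((4)² + (3)²) = √25 = 5
|LJ| = √((-8)² + (0)²) = √64 = 8
Perimeter = 5 + 5 + 8 = 18.

18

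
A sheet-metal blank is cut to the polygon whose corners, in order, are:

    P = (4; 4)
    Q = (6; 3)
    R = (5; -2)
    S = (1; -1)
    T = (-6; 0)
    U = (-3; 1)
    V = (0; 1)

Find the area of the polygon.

30.5

Cross-terms: -12, -27, -3, -6, -6, -3, -4  ⇒  Σ = -61
Area = |Σ|/2 = 30.5.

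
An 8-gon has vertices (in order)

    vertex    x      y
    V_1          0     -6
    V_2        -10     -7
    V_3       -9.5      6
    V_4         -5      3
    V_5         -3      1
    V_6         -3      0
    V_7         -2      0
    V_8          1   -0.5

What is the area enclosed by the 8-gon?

91.5

Apply the surveyor's formula: 2A = Σ (x_i·y_{i+1} − x_{i+1}·y_i), indices taken mod 8.
Cross-terms: -60, -126.5, 1.5, 4, 3, 0, 1, -6  ⇒  Σ = -183
Area = |Σ|/2 = 91.5.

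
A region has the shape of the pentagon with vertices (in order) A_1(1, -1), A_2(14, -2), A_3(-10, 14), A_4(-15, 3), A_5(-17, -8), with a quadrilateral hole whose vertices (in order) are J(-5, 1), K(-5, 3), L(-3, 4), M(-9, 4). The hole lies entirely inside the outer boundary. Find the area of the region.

Outer boundary:
Apply the surveyor's formula: 2A = Σ (x_i·y_{i+1} − x_{i+1}·y_i), indices taken mod 5.
Cross-terms: 12, 176, 180, 171, 25  ⇒  Σ = 564
Area = |Σ|/2 = 282.
Hole:
J→K: (-5)(3) − (-5)(1) = -10
K→L: (-5)(4) − (-3)(3) = -11
L→M: (-3)(4) − (-9)(4) = 24
M→J: (-9)(1) − (-5)(4) = 11
Σ = 14
Area = |Σ|/2 = 7.
Net area = 282 − 7 = 275.

275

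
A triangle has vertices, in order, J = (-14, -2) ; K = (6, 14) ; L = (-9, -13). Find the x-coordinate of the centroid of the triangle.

-17/3

Apply the surveyor's formula. First the cross-terms c_i = x_i·y_{i+1} − x_{i+1}·y_i:
  -184, 48, -164  ⇒  2A = -300, A = -150.
Then Σ (x_i + x_{i+1})·c_i = 5100, so x̄ = 5100 / (6·(-150)) = -17/3.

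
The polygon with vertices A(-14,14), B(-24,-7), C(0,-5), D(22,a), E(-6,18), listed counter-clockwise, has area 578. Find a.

-12

Write out the shoelace sum; only the two edges meeting at D involve a:
2·Area = [(0·a − 22·(-5)) + (22·18 − (-6)·a)] + 722
       = 6·a + 1228 = 1156
⇒ a = -12.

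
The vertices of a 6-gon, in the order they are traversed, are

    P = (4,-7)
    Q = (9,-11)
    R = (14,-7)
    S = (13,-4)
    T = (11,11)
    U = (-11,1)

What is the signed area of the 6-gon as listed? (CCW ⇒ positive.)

268.5

Apply the shoelace formula: 2A = Σ (x_i·y_{i+1} − x_{i+1}·y_i), indices taken mod 6.
P→Q: (4)(-11) − (9)(-7) = 19
Q→R: (9)(-7) − (14)(-11) = 91
R→S: (14)(-4) − (13)(-7) = 35
S→T: (13)(11) − (11)(-4) = 187
T→U: (11)(1) − (-11)(11) = 132
U→P: (-11)(-7) − (4)(1) = 73
Σ = 537
Signed area = Σ/2 = 268.5 (positive ⇒ counter-clockwise traversal).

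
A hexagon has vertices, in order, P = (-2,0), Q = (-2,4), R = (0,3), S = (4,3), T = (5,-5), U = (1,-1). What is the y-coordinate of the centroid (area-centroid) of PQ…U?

74/189

Apply the shoelace formula. First the cross-terms c_i = x_i·y_{i+1} − x_{i+1}·y_i:
  -8, -6, -12, -35, 0, -2  ⇒  2A = -63, A = -31.5.
Then Σ (y_i + y_{i+1})·c_i = -74, so ȳ = -74 / (6·(-31.5)) = 74/189.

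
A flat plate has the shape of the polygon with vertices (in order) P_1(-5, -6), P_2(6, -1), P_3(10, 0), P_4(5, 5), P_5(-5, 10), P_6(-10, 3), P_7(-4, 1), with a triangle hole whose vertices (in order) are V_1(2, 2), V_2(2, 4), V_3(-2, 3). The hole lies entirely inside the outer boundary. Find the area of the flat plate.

Outer boundary:
Apply the surveyor's formula: 2A = Σ (x_i·y_{i+1} − x_{i+1}·y_i), indices taken mod 7.
P_1→P_2: (-5)(-1) − (6)(-6) = 41
P_2→P_3: (6)(0) − (10)(-1) = 10
P_3→P_4: (10)(5) − (5)(0) = 50
P_4→P_5: (5)(10) − (-5)(5) = 75
P_5→P_6: (-5)(3) − (-10)(10) = 85
P_6→P_7: (-10)(1) − (-4)(3) = 2
P_7→P_1: (-4)(-6) − (-5)(1) = 29
Σ = 292
Area = |Σ|/2 = 146.
Hole:
Apply the surveyor's formula: 2A = Σ (x_i·y_{i+1} − x_{i+1}·y_i), indices taken mod 3.
V_1→V_2: (2)(4) − (2)(2) = 4
V_2→V_3: (2)(3) − (-2)(4) = 14
V_3→V_1: (-2)(2) − (2)(3) = -10
Σ = 8
Area = |Σ|/2 = 4.
Net area = 146 − 4 = 142.

142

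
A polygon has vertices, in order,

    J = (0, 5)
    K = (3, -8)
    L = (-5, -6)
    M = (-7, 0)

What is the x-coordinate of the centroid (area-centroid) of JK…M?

Apply the shoelace formula. First the cross-terms c_i = x_i·y_{i+1} − x_{i+1}·y_i:
  -15, -58, -42, -35  ⇒  2A = -150, A = -75.
Then Σ (x_i + x_{i+1})·c_i = 820, so x̄ = 820 / (6·(-75)) = -82/45.

-82/45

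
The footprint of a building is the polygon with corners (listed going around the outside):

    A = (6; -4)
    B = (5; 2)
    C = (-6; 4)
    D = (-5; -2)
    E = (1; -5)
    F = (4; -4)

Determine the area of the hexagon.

Apply Gauss's area formula: 2A = Σ (x_i·y_{i+1} − x_{i+1}·y_i), indices taken mod 6.
A→B: (6)(2) − (5)(-4) = 32
B→C: (5)(4) − (-6)(2) = 32
C→D: (-6)(-2) − (-5)(4) = 32
D→E: (-5)(-5) − (1)(-2) = 27
E→F: (1)(-4) − (4)(-5) = 16
F→A: (4)(-4) − (6)(-4) = 8
Σ = 147
Area = |Σ|/2 = 73.5.

73.5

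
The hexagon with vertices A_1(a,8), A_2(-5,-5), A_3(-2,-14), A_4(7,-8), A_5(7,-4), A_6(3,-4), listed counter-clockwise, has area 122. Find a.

Write out the shoelace sum; only the two edges meeting at A_1 involve a:
2·Area = [(3·8 − a·(-4)) + (a·(-5) − (-5)·8)] + 186
       = -1·a + 250 = 244
⇒ a = 6.

6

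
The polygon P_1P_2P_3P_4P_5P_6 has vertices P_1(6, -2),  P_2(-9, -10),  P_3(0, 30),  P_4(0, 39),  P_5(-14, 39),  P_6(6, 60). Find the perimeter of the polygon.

172

|P_1P_2| = √((-15)² + (-8)²) = √289 = 17
|P_2P_3| = √((9)² + (40)²) = √1681 = 41
|P_3P_4| = √((0)² + (9)²) = √81 = 9
|P_4P_5| = √((-14)² + (0)²) = √196 = 14
|P_5P_6| = √((20)² + (21)²) = √841 = 29
|P_6P_1| = √((0)² + (-62)²) = √3844 = 62
Perimeter = 17 + 41 + 9 + 14 + 29 + 62 = 172.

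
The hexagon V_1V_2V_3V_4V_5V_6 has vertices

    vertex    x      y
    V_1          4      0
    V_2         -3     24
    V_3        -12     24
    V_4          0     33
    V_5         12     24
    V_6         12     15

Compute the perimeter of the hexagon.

|V_1V_2| = √((-7)² + (24)²) = √625 = 25
|V_2V_3| = √((-9)² + (0)²) = √81 = 9
|V_3V_4| = √((12)² + (9)²) = √225 = 15
|V_4V_5| = √((12)² + (-9)²) = √225 = 15
|V_5V_6| = √((0)² + (-9)²) = √81 = 9
|V_6V_1| = √((-8)² + (-15)²) = √289 = 17
Perimeter = 25 + 9 + 15 + 15 + 9 + 17 = 90.

90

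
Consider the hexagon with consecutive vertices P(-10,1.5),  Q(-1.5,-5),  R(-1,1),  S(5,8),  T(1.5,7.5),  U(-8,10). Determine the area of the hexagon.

Apply Gauss's area formula: 2A = Σ (x_i·y_{i+1} − x_{i+1}·y_i), indices taken mod 6.
P→Q: (-10)(-5) − (-1.5)(1.5) = 52.25
Q→R: (-1.5)(1) − (-1)(-5) = -6.5
R→S: (-1)(8) − (5)(1) = -13
S→T: (5)(7.5) − (1.5)(8) = 25.5
T→U: (1.5)(10) − (-8)(7.5) = 75
U→P: (-8)(1.5) − (-10)(10) = 88
Σ = 221.25
Area = |Σ|/2 = 110.625.

110.625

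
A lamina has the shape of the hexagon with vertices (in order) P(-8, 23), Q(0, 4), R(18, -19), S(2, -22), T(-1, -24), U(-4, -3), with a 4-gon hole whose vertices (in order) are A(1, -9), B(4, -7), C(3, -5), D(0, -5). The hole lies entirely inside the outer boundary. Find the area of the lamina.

Outer boundary:
Σ = (-32) + (-72) + (-358) + (-70) + (-93) + (-116) = -741
Area = |Σ|/2 = 370.5.
Hole:
Σ = (29) + (1) + (-15) + (5) = 20
Area = |Σ|/2 = 10.
Net area = 370.5 − 10 = 360.5.

360.5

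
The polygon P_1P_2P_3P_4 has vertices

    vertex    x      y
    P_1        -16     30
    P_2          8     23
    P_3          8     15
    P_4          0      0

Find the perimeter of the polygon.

|P_1P_2| = √((24)² + (-7)²) = √625 = 25
|P_2P_3| = √((0)² + (-8)²) = √64 = 8
|P_3P_4| = √((-8)² + (-15)²) = √289 = 17
|P_4P_1| = √((-16)² + (30)²) = √1156 = 34
Perimeter = 25 + 8 + 17 + 34 = 84.

84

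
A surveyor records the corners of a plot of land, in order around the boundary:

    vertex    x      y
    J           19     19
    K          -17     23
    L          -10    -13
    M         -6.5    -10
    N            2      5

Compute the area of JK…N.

578.5

Σ = (760) + (451) + (15.5) + (-12.5) + (-57) = 1157
Area = |Σ|/2 = 578.5.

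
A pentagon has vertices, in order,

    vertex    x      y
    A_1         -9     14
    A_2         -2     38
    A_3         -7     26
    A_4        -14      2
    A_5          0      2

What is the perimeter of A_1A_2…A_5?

92

|A_1A_2| = √((7)² + (24)²) = √625 = 25
|A_2A_3| = √((-5)² + (-12)²) = √169 = 13
|A_3A_4| = √((-7)² + (-24)²) = √625 = 25
|A_4A_5| = √((14)² + (0)²) = √196 = 14
|A_5A_1| = √((-9)² + (12)²) = √225 = 15
Perimeter = 25 + 13 + 25 + 14 + 15 = 92.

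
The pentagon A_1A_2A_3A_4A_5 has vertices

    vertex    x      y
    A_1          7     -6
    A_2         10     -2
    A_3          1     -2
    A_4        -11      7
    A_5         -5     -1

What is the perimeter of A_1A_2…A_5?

|A_1A_2| = √((3)² + (4)²) = √25 = 5
|A_2A_3| = √((-9)² + (0)²) = √81 = 9
|A_3A_4| = √((-12)² + (9)²) = √225 = 15
|A_4A_5| = √((6)² + (-8)²) = √100 = 10
|A_5A_1| = √((12)² + (-5)²) = √169 = 13
Perimeter = 5 + 9 + 15 + 10 + 13 = 52.

52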